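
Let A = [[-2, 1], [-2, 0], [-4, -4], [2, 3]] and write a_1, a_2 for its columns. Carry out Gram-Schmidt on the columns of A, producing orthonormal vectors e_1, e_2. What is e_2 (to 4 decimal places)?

a_1 = (-2, -2, -4, 2); ‖a_1‖ = 5.2915, so e_1 = (-0.3780, -0.3780, -0.7559, 0.3780).
e_1·a_2 = (-0.3780)·1 + (-0.3780)·0 + (-0.7559)·(-4) + 0.3780·3 = 3.7796.
u_2 = a_2 − 3.7796·e_1 = (2.4286, 1.4286, -1.1429, 1.5714).
‖u_2‖ = 3.4226, so e_2 = (0.7096, 0.4174, -0.3339, 0.4591).

e_2 = (0.7096, 0.4174, -0.3339, 0.4591)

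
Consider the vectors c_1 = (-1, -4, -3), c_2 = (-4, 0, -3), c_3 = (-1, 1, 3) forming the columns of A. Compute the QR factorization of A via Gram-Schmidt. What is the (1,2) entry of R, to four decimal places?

r_{12} = 2.5495

c_1 = (-1, -4, -3); ‖c_1‖ = 5.0990, so q_1 = (-0.1961, -0.7845, -0.5883).
r_{12} = q_1·c_2 = 2.5495.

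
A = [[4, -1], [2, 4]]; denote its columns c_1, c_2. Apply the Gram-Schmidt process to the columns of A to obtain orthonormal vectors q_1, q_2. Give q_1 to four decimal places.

c_1 = (4, 2); ‖c_1‖ = 4.4721, so q_1 = (0.8944, 0.4472).

q_1 = (0.8944, 0.4472)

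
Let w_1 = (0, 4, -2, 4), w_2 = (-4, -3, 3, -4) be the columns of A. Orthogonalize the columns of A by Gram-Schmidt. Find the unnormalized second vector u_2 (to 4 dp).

w_1 = (0, 4, -2, 4); ‖w_1‖ = 6.0000, so e_1 = (0.0000, 0.6667, -0.3333, 0.6667).
e_1·w_2 = 0.0000·(-4) + 0.6667·(-3) + (-0.3333)·3 + 0.6667·(-4) = -5.6667.
u_2 = w_2 + 5.6667·e_1 = (-4.0000, 0.7778, 1.1111, -0.2222).

u_2 = (-4.0000, 0.7778, 1.1111, -0.2222)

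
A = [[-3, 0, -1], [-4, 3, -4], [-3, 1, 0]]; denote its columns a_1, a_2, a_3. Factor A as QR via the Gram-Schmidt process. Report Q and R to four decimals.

Q = [[-0.5145, -0.7197, -0.4663], [-0.6860, 0.6717, -0.2798], [-0.5145, -0.1759, 0.8393]], R = [[5.8310, -2.5725, 3.2585], [0.0000, 1.8391, -1.9671], [0.0000, 0.0000, 1.5853]]

a_1 = (-3, -4, -3); ‖a_1‖ = 5.8310, so q_1 = (-0.5145, -0.6860, -0.5145).
q_1·a_2 = (-0.5145)·0 + (-0.6860)·3 + (-0.5145)·1 = -2.5725.
u_2 = a_2 + 2.5725·q_1 = (-1.3235, 1.2353, -0.3235).
‖u_2‖ = 1.8391, so q_2 = (-0.7197, 0.6717, -0.1759).
q_1·a_3 = (-0.5145)·(-1) + (-0.6860)·(-4) + (-0.5145)·0 = 3.2585; q_2·a_3 = (-0.7197)·(-1) + 0.6717·(-4) + (-0.1759)·0 = -1.9671.
u_3 = a_3 − 3.2585·q_1 + 1.9671·q_2 = (-0.7391, -0.4435, 1.3304).
‖u_3‖ = 1.5853, so q_3 = (-0.4663, -0.2798, 0.8393).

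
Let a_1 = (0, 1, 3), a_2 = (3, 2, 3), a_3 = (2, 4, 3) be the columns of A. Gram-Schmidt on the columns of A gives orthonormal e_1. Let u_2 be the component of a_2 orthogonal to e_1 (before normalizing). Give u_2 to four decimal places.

u_2 = (3.0000, 0.9000, -0.3000)

a_1 = (0, 1, 3); ‖a_1‖ = 3.1623, so e_1 = (0.0000, 0.3162, 0.9487).
e_1·a_2 = 0.0000·3 + 0.3162·2 + 0.9487·3 = 3.4785.
u_2 = a_2 − 3.4785·e_1 = (3.0000, 0.9000, -0.3000).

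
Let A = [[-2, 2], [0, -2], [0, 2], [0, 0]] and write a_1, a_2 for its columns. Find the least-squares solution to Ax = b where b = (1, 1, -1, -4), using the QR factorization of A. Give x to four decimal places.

a_1 = (-2, 0, 0, 0); ‖a_1‖ = 2.0000, so q_1 = (-1.0000, 0.0000, 0.0000, 0.0000).
q_1·a_2 = (-1.0000)·2 + 0.0000·(-2) + 0.0000·2 + 0.0000·0 = -2.0000.
u_2 = a_2 + 2.0000·q_1 = (0.0000, -2.0000, 2.0000, 0.0000).
‖u_2‖ = 2.8284, so q_2 = (0.0000, -0.7071, 0.7071, 0.0000).
Qᵀb = (-1.0000, -1.4142).
Back-substitute: x_2 = -1.4142/2.8284 = -0.5000.
x_1 = (-1.0000 + 2.0000·(-0.5000))/2.0000 = -1.0000.

x = (-1.0000, -0.5000)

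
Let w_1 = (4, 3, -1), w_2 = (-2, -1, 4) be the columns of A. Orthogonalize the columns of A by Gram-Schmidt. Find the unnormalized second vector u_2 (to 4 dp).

q_1 = w_1/‖w_1‖ = (4, 3, -1)/5.0990 = (0.7845, 0.5883, -0.1961).
r_{12} = q_1·w_2 = -2.9417.
u_2 = w_2 + 2.9417·q_1 = (0.3077, 0.7308, 3.4231).

u_2 = (0.3077, 0.7308, 3.4231)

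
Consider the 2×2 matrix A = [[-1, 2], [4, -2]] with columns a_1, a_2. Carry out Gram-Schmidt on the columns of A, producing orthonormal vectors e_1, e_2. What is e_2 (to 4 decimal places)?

e_2 = (0.9701, 0.2425)

a_1 = (-1, 4); ‖a_1‖ = 4.1231, so e_1 = (-0.2425, 0.9701).
e_1·a_2 = (-0.2425)·2 + 0.9701·(-2) = -2.4254.
u_2 = a_2 + 2.4254·e_1 = (1.4118, 0.3529).
‖u_2‖ = 1.4552, so e_2 = (0.9701, 0.2425).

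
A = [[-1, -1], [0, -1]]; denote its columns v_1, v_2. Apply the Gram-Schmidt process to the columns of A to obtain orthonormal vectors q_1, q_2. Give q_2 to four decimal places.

q_2 = (0.0000, -1.0000)

v_1 = (-1, 0); ‖v_1‖ = 1.0000, so q_1 = (-1.0000, 0.0000).
q_1·v_2 = (-1.0000)·(-1) + 0.0000·(-1) = 1.0000.
u_2 = v_2 − 1.0000·q_1 = (0.0000, -1.0000).
‖u_2‖ = 1.0000, so q_2 = (0.0000, -1.0000).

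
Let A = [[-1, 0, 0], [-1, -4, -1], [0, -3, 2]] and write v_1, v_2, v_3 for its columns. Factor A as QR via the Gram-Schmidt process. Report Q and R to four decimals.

Q = [[-0.7071, 0.4851, 0.5145], [-0.7071, -0.4851, -0.5145], [0.0000, -0.7276, 0.6860]], R = [[1.4142, 2.8284, 0.7071], [0.0000, 4.1231, -0.9701], [0.0000, 0.0000, 1.8865]]

q_1 = v_1/‖v_1‖ = (-1, -1, 0)/1.4142 = (-0.7071, -0.7071, 0.0000).
r_{12} = q_1·v_2 = 2.8284.
u_2 = v_2 − 2.8284·q_1 = (2.0000, -2.0000, -3.0000).
‖u_2‖ = 4.1231, so q_2 = (0.4851, -0.4851, -0.7276).
r_{13} = q_1·v_3 = 0.7071; r_{23} = q_2·v_3 = -0.9701.
u_3 = v_3 − 0.7071·q_1 + 0.9701·q_2 = (0.9706, -0.9706, 1.2941).
‖u_3‖ = 1.8865, so q_3 = (0.5145, -0.5145, 0.6860).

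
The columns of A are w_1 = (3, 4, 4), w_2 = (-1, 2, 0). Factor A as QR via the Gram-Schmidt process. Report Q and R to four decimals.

Q = [[0.4685, -0.6519], [0.6247, 0.7217], [0.6247, -0.2328]], R = [[6.4031, 0.7809], [0.0000, 2.0953]]

w_1 = (3, 4, 4); ‖w_1‖ = 6.4031, so e_1 = (0.4685, 0.6247, 0.6247).
e_1·w_2 = 0.4685·(-1) + 0.6247·2 + 0.6247·0 = 0.7809.
u_2 = w_2 − 0.7809·e_1 = (-1.3659, 1.5122, -0.4878).
‖u_2‖ = 2.0953, so e_2 = (-0.6519, 0.7217, -0.2328).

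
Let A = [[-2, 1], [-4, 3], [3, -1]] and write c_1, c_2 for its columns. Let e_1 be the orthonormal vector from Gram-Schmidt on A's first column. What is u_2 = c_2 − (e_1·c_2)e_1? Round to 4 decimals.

c_1 = (-2, -4, 3); ‖c_1‖ = 5.3852, so e_1 = (-0.3714, -0.7428, 0.5571).
e_1·c_2 = (-0.3714)·1 + (-0.7428)·3 + 0.5571·(-1) = -3.1568.
u_2 = c_2 + 3.1568·e_1 = (-0.1724, 0.6552, 0.7586).

u_2 = (-0.1724, 0.6552, 0.7586)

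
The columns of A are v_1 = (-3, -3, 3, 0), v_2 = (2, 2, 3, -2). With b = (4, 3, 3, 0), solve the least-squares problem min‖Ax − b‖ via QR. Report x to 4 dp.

x = (-0.3280, 1.0484)

v_1 = (-3, -3, 3, 0); ‖v_1‖ = 5.1962, so q_1 = (-0.5774, -0.5774, 0.5774, 0.0000).
q_1·v_2 = (-0.5774)·2 + (-0.5774)·2 + 0.5774·3 + 0.0000·(-2) = -0.5774.
u_2 = v_2 + 0.5774·q_1 = (1.6667, 1.6667, 3.3333, -2.0000).
‖u_2‖ = 4.5461, so q_2 = (0.3666, 0.3666, 0.7332, -0.4399).
Qᵀb = (-2.3094, 4.7660).
Back-substitute: x_2 = 4.7660/4.5461 = 1.0484.
x_1 = (-2.3094 + 0.5774·1.0484)/5.1962 = -0.3280.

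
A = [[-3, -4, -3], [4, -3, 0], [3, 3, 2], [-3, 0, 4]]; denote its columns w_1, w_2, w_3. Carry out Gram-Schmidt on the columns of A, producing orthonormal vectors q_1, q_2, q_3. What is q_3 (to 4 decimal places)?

w_1 = (-3, 4, 3, -3); ‖w_1‖ = 6.5574, so q_1 = (-0.4575, 0.6100, 0.4575, -0.4575).
q_1·w_2 = (-0.4575)·(-4) + 0.6100·(-3) + 0.4575·3 + (-0.4575)·0 = 1.3725.
u_2 = w_2 − 1.3725·q_1 = (-3.3721, -3.8372, 2.3721, 0.6279).
‖u_2‖ = 5.6671, so q_2 = (-0.5950, -0.6771, 0.4186, 0.1108).
q_1·w_3 = (-0.4575)·(-3) + 0.6100·0 + 0.4575·2 + (-0.4575)·4 = 0.4575; q_2·w_3 = (-0.5950)·(-3) + (-0.6771)·0 + 0.4186·2 + 0.1108·4 = 3.0654.
u_3 = w_3 − 0.4575·q_1 − 3.0654·q_2 = (-0.9667, 1.7965, 0.5076, 3.8697).
‖u_3‖ = 4.4039, so q_3 = (-0.2195, 0.4079, 0.1153, 0.8787).

q_3 = (-0.2195, 0.4079, 0.1153, 0.8787)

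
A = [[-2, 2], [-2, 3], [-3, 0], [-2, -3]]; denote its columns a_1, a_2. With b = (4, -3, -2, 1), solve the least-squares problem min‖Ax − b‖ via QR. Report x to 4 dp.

e_1 = a_1/‖a_1‖ = (-2, -2, -3, -2)/4.5826 = (-0.4364, -0.4364, -0.6547, -0.4364).
r_{12} = e_1·a_2 = -0.8729.
u_2 = a_2 + 0.8729·e_1 = (1.6190, 2.6190, -0.5714, -3.3810).
‖u_2‖ = 4.6085, so e_2 = (0.3513, 0.5683, -0.1240, -0.7336).
Qᵀb = (0.4364, -0.7853).
Back-substitute: x_2 = -0.7853/4.6085 = -0.1704.
x_1 = (0.4364 + 0.8729·(-0.1704))/4.5826 = 0.0628.

x = (0.0628, -0.1704)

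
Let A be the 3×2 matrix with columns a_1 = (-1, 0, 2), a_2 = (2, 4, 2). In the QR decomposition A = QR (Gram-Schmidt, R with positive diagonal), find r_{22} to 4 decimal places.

r_{22} = 4.8166

e_1 = a_1/‖a_1‖ = (-1, 0, 2)/2.2361 = (-0.4472, 0.0000, 0.8944).
r_{12} = e_1·a_2 = 0.8944.
u_2 = a_2 − 0.8944·e_1 = (2.4000, 4.0000, 1.2000).
r_{22} = ‖u_2‖ = 4.8166.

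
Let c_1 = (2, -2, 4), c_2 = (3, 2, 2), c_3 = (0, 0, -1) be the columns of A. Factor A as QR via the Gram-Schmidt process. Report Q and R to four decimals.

c_1 = (2, -2, 4); ‖c_1‖ = 4.8990, so e_1 = (0.4082, -0.4082, 0.8165).
e_1·c_2 = 0.4082·3 + (-0.4082)·2 + 0.8165·2 = 2.0412.
u_2 = c_2 − 2.0412·e_1 = (2.1667, 2.8333, 0.3333).
‖u_2‖ = 3.5824, so e_2 = (0.6048, 0.7909, 0.0930).
e_1·c_3 = 0.4082·0 + (-0.4082)·0 + 0.8165·(-1) = -0.8165; e_2·c_3 = 0.6048·0 + 0.7909·0 + 0.0930·(-1) = -0.0930.
u_3 = c_3 + 0.8165·e_1 + 0.0930·e_2 = (0.3896, -0.2597, -0.3247).
‖u_3‖ = 0.5698, so e_3 = (0.6838, -0.4558, -0.5698).

Q = [[0.4082, 0.6048, 0.6838], [-0.4082, 0.7909, -0.4558], [0.8165, 0.0930, -0.5698]], R = [[4.8990, 2.0412, -0.8165], [0.0000, 3.5824, -0.0930], [0.0000, 0.0000, 0.5698]]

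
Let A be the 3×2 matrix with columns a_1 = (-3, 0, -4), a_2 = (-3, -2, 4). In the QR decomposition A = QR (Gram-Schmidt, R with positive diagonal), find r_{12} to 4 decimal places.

q_1 = a_1/‖a_1‖ = (-3, 0, -4)/5.0000 = (-0.6000, 0.0000, -0.8000).
r_{12} = q_1·a_2 = -1.4000.

r_{12} = -1.4000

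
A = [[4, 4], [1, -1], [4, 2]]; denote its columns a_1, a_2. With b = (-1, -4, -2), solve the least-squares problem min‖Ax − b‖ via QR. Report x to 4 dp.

x = (-1.4878, 1.4390)

a_1 = (4, 1, 4); ‖a_1‖ = 5.7446, so q_1 = (0.6963, 0.1741, 0.6963).
q_1·a_2 = 0.6963·4 + 0.1741·(-1) + 0.6963·2 = 4.0038.
u_2 = a_2 − 4.0038·q_1 = (1.2121, -1.6970, -0.7879).
‖u_2‖ = 2.2293, so q_2 = (0.5437, -0.7612, -0.3534).
Qᵀb = (-2.7852, 3.2080).
Back-substitute: x_2 = 3.2080/2.2293 = 1.4390.
x_1 = (-2.7852 − 4.0038·1.4390)/5.7446 = -1.4878.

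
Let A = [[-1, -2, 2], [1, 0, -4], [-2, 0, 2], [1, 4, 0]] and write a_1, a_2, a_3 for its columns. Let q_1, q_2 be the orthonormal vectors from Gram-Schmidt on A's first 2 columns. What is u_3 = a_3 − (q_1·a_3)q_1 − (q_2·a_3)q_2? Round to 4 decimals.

u_3 = (0.9231, -2.3077, -1.3846, 0.4615)

a_1 = (-1, 1, -2, 1); ‖a_1‖ = 2.6458, so q_1 = (-0.3780, 0.3780, -0.7559, 0.3780).
q_1·a_2 = (-0.3780)·(-2) + 0.3780·0 + (-0.7559)·0 + 0.3780·4 = 2.2678.
u_2 = a_2 − 2.2678·q_1 = (-1.1429, -0.8571, 1.7143, 3.1429).
‖u_2‖ = 3.8545, so q_2 = (-0.2965, -0.2224, 0.4447, 0.8154).
q_1·a_3 = (-0.3780)·2 + 0.3780·(-4) + (-0.7559)·2 + 0.3780·0 = -3.7796; q_2·a_3 = (-0.2965)·2 + (-0.2224)·(-4) + 0.4447·2 + 0.8154·0 = 1.1860.
u_3 = a_3 + 3.7796·q_1 − 1.1860·q_2 = (0.9231, -2.3077, -1.3846, 0.4615).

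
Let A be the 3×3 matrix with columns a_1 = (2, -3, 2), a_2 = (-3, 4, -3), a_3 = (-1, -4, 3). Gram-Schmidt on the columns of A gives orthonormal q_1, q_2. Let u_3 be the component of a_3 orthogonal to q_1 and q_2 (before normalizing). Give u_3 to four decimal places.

q_1 = a_1/‖a_1‖ = (2, -3, 2)/4.1231 = (0.4851, -0.7276, 0.4851).
r_{12} = q_1·a_2 = -5.8209.
u_2 = a_2 + 5.8209·q_1 = (-0.1765, -0.2353, -0.1765).
‖u_2‖ = 0.3430, so q_2 = (-0.5145, -0.6860, -0.5145).
r_{13} = q_1·a_3 = 3.8806; r_{23} = q_2·a_3 = 1.7150.
u_3 = a_3 − 3.8806·q_1 − 1.7150·q_2 = (-2.0000, 0.0000, 2.0000).

u_3 = (-2.0000, 0.0000, 2.0000)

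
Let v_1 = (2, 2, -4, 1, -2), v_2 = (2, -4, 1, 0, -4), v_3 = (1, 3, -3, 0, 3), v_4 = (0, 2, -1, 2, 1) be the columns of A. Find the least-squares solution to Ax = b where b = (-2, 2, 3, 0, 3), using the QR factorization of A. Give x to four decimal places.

x = (-0.6058, -0.6036, -0.2800, 0.4360)

v_1 = (2, 2, -4, 1, -2); ‖v_1‖ = 5.3852, so e_1 = (0.3714, 0.3714, -0.7428, 0.1857, -0.3714).
e_1·v_2 = 0.3714·2 + 0.3714·(-4) + (-0.7428)·1 + 0.1857·0 + (-0.3714)·(-4) = 0.0000.
u_2 = v_2 + 0.0000·e_1 = (2.0000, -4.0000, 1.0000, 0.0000, -4.0000).
‖u_2‖ = 6.0828, so e_2 = (0.3288, -0.6576, 0.1644, 0.0000, -0.6576).
e_1·v_3 = 0.3714·1 + 0.3714·3 + (-0.7428)·(-3) + 0.1857·0 + (-0.3714)·3 = 2.5997; e_2·v_3 = 0.3288·1 + (-0.6576)·3 + 0.1644·(-3) + 0.0000·0 + (-0.6576)·3 = -4.1100.
u_3 = v_3 − 2.5997·e_1 + 4.1100·e_2 = (1.3858, -0.6682, -0.3933, -0.4828, 1.2628).
‖u_3‖ = 2.0855, so e_3 = (0.6645, -0.3204, -0.1886, -0.2315, 0.6055).
e_1·v_4 = 0.3714·0 + 0.3714·2 + (-0.7428)·(-1) + 0.1857·2 + (-0.3714)·1 = 1.4856; e_2·v_4 = 0.3288·0 + (-0.6576)·2 + 0.1644·(-1) + 0.0000·2 + (-0.6576)·1 = -2.1372; e_3·v_4 = 0.6645·0 + (-0.3204)·2 + (-0.1886)·(-1) + (-0.2315)·2 + 0.6055·1 = -0.3097.
u_4 = v_4 − 1.4856·e_1 + 2.1372·e_2 + 0.3097·e_3 = (0.3568, -0.0564, 0.3964, 1.6525, 0.3338).
‖u_4‖ = 1.7691, so e_4 = (0.2017, -0.0319, 0.2241, 0.9341, 0.1887).
Qᵀb = (-3.3425, -3.4524, -0.7190, 0.7713).
Back-substitute: x_4 = 0.7713/1.7691 = 0.4360.
x_3 = (-0.7190 + 0.3097·0.4360)/2.0855 = -0.2800.
x_2 = (-3.4524 + 4.1100·(-0.2800) + 2.1372·0.4360)/6.0828 = -0.6036.
x_1 = (-3.3425 + 0.0000·(-0.6036) − 2.5997·(-0.2800) − 1.4856·0.4360)/5.3852 = -0.6058.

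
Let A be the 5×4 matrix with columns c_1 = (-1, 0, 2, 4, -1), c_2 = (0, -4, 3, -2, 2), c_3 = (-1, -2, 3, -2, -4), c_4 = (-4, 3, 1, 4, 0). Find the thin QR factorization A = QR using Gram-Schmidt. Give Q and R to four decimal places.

Q = [[-0.2132, -0.0320, -0.1490, -0.8549], [0.0000, -0.7041, -0.0608, 0.3569], [0.4264, 0.5921, 0.2490, 0.1520], [0.8528, -0.2240, -0.3807, -0.2244], [-0.2132, 0.3201, -0.8759, 0.2614]], R = [[4.6904, -0.8528, 0.6396, 4.6904], [0.0000, 5.6809, 2.3844, -2.2884], [0.0000, 0.0000, 5.2826, -0.8601], [0.0000, 0.0000, 0.0000, 3.7448]]

c_1 = (-1, 0, 2, 4, -1); ‖c_1‖ = 4.6904, so e_1 = (-0.2132, 0.0000, 0.4264, 0.8528, -0.2132).
e_1·c_2 = (-0.2132)·0 + 0.0000·(-4) + 0.4264·3 + 0.8528·(-2) + (-0.2132)·2 = -0.8528.
u_2 = c_2 + 0.8528·e_1 = (-0.1818, -4.0000, 3.3636, -1.2727, 1.8182).
‖u_2‖ = 5.6809, so e_2 = (-0.0320, -0.7041, 0.5921, -0.2240, 0.3201).
e_1·c_3 = (-0.2132)·(-1) + 0.0000·(-2) + 0.4264·3 + 0.8528·(-2) + (-0.2132)·(-4) = 0.6396; e_2·c_3 = (-0.0320)·(-1) + (-0.7041)·(-2) + 0.5921·3 + (-0.2240)·(-2) + 0.3201·(-4) = 2.3844.
u_3 = c_3 − 0.6396·e_1 − 2.3844·e_2 = (-0.7873, -0.3211, 1.3155, -2.0113, -4.6268).
‖u_3‖ = 5.2826, so e_3 = (-0.1490, -0.0608, 0.2490, -0.3807, -0.8759).
e_1·c_4 = (-0.2132)·(-4) + 0.0000·3 + 0.4264·1 + 0.8528·4 + (-0.2132)·0 = 4.6904; e_2·c_4 = (-0.0320)·(-4) + (-0.7041)·3 + 0.5921·1 + (-0.2240)·4 + 0.3201·0 = -2.2884; e_3·c_4 = (-0.1490)·(-4) + (-0.0608)·3 + 0.2490·1 + (-0.3807)·4 + (-0.8759)·0 = -0.8601.
u_4 = c_4 − 4.6904·e_1 + 2.2884·e_2 + 0.8601·e_3 = (-3.2014, 1.3364, 0.5691, -0.8402, 0.9791).
‖u_4‖ = 3.7448, so e_4 = (-0.8549, 0.3569, 0.1520, -0.2244, 0.2614).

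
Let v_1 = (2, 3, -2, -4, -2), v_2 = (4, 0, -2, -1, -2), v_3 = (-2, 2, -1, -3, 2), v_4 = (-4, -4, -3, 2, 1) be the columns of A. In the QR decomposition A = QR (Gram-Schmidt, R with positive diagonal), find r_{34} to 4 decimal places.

v_1 = (2, 3, -2, -4, -2); ‖v_1‖ = 6.0828, so e_1 = (0.3288, 0.4932, -0.3288, -0.6576, -0.3288).
e_1·v_2 = 0.3288·4 + 0.4932·0 + (-0.3288)·(-2) + (-0.6576)·(-1) + (-0.3288)·(-2) = 3.2880.
u_2 = v_2 − 3.2880·e_1 = (2.9189, -1.6216, -0.9189, 1.1622, -0.9189).
‖u_2‖ = 3.7669, so e_2 = (0.7749, -0.4305, -0.2439, 0.3085, -0.2439).
e_1·v_3 = 0.3288·(-2) + 0.4932·2 + (-0.3288)·(-1) + (-0.6576)·(-3) + (-0.3288)·2 = 1.9728; e_2·v_3 = 0.7749·(-2) + (-0.4305)·2 + (-0.2439)·(-1) + 0.3085·(-3) + (-0.2439)·2 = -3.5803.
u_3 = v_3 − 1.9728·e_1 + 3.5803·e_2 = (0.1257, -0.5143, -1.2248, -0.5981, 1.7752).
‖u_3‖ = 2.2999, so e_3 = (0.0547, -0.2236, -0.5325, -0.2601, 0.7719).
r_{34} = e_3·v_4 = 2.5252.

r_{34} = 2.5252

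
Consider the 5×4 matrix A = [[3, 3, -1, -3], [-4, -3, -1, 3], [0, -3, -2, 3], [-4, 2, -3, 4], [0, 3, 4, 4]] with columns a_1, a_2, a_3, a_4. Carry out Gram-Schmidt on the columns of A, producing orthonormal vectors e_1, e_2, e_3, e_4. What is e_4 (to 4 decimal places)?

e_4 = (0.0570, -0.1292, 0.8232, 0.1719, 0.5224)

e_1 = a_1/‖a_1‖ = (3, -4, 0, -4, 0)/6.4031 = (0.4685, -0.6247, 0.0000, -0.6247, 0.0000).
r_{12} = e_1·a_2 = 2.0303.
u_2 = a_2 − 2.0303·e_1 = (2.0488, -1.7317, -3.0000, 3.2683, 3.0000).
‖u_2‖ = 5.9898, so e_2 = (0.3420, -0.2891, -0.5008, 0.5456, 0.5008).
r_{13} = e_1·a_3 = 2.0303; r_{23} = e_2·a_3 = 1.3152.
u_3 = a_3 − 2.0303·e_1 − 1.3152·e_2 = (-2.4011, 0.6485, -1.3413, -2.4494, 3.3413).
‖u_3‖ = 5.0148, so e_3 = (-0.4788, 0.1293, -0.2675, -0.4884, 0.6663).
r_{14} = e_1·a_4 = -5.7784; r_{24} = e_2·a_4 = 0.7900; r_{34} = e_3·a_4 = 1.7334.
u_4 = a_4 + 5.7784·e_1 − 0.7900·e_2 − 1.7334·e_3 = (0.2671, -0.6055, 3.8593, 0.8059, 2.4494).
‖u_4‖ = 4.6884, so e_4 = (0.0570, -0.1292, 0.8232, 0.1719, 0.5224).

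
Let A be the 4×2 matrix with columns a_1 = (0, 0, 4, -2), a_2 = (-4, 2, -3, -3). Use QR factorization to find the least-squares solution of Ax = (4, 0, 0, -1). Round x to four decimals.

q_1 = a_1/‖a_1‖ = (0, 0, 4, -2)/4.4721 = (0.0000, 0.0000, 0.8944, -0.4472).
r_{12} = q_1·a_2 = -1.3416.
u_2 = a_2 + 1.3416·q_1 = (-4.0000, 2.0000, -1.8000, -3.6000).
‖u_2‖ = 6.0166, so q_2 = (-0.6648, 0.3324, -0.2992, -0.5983).
Qᵀb = (0.4472, -2.0609).
Back-substitute: x_2 = -2.0609/6.0166 = -0.3425.
x_1 = (0.4472 + 1.3416·(-0.3425))/4.4721 = -0.0028.

x = (-0.0028, -0.3425)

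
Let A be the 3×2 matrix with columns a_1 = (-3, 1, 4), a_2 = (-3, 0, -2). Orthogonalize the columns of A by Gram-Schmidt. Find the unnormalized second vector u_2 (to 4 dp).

e_1 = a_1/‖a_1‖ = (-3, 1, 4)/5.0990 = (-0.5883, 0.1961, 0.7845).
r_{12} = e_1·a_2 = 0.1961.
u_2 = a_2 − 0.1961·e_1 = (-2.8846, -0.0385, -2.1538).

u_2 = (-2.8846, -0.0385, -2.1538)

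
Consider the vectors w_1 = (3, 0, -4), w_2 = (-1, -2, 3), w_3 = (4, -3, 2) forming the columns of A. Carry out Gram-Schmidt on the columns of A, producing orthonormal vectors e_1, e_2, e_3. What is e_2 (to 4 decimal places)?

e_2 = (0.3578, -0.8944, 0.2683)

w_1 = (3, 0, -4); ‖w_1‖ = 5.0000, so e_1 = (0.6000, 0.0000, -0.8000).
e_1·w_2 = 0.6000·(-1) + 0.0000·(-2) + (-0.8000)·3 = -3.0000.
u_2 = w_2 + 3.0000·e_1 = (0.8000, -2.0000, 0.6000).
‖u_2‖ = 2.2361, so e_2 = (0.3578, -0.8944, 0.2683).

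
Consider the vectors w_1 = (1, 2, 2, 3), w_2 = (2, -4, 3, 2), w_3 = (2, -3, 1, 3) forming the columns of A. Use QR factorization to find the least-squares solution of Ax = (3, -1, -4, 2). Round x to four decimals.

x = (-0.4601, -1.8360, 2.6139)

w_1 = (1, 2, 2, 3); ‖w_1‖ = 4.2426, so e_1 = (0.2357, 0.4714, 0.4714, 0.7071).
e_1·w_2 = 0.2357·2 + 0.4714·(-4) + 0.4714·3 + 0.7071·2 = 1.4142.
u_2 = w_2 − 1.4142·e_1 = (1.6667, -4.6667, 2.3333, 1.0000).
‖u_2‖ = 5.5678, so e_2 = (0.2993, -0.8382, 0.4191, 0.1796).
e_1·w_3 = 0.2357·2 + 0.4714·(-3) + 0.4714·1 + 0.7071·3 = 1.6499; e_2·w_3 = 0.2993·2 + (-0.8382)·(-3) + 0.4191·1 + 0.1796·3 = 4.0711.
u_3 = w_3 − 1.6499·e_1 − 4.0711·e_2 = (0.3925, -0.3656, -1.4839, 1.1022).
‖u_3‖ = 1.9247, so e_3 = (0.2039, -0.1900, -0.7710, 0.5726).
Qᵀb = (-0.2357, 0.4191, 5.0309).
Back-substitute: x_3 = 5.0309/1.9247 = 2.6139.
x_2 = (0.4191 − 4.0711·2.6139)/5.5678 = -1.8360.
x_1 = (-0.2357 − 1.4142·(-1.8360) − 1.6499·2.6139)/4.2426 = -0.4601.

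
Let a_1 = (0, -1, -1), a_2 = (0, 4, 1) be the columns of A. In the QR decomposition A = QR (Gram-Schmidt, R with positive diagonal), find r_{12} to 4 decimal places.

r_{12} = -3.5355

a_1 = (0, -1, -1); ‖a_1‖ = 1.4142, so q_1 = (0.0000, -0.7071, -0.7071).
r_{12} = q_1·a_2 = -3.5355.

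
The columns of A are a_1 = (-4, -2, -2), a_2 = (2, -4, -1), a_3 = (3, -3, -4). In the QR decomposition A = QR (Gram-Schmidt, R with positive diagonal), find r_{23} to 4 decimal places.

r_{23} = 4.7834

a_1 = (-4, -2, -2); ‖a_1‖ = 4.8990, so e_1 = (-0.8165, -0.4082, -0.4082).
e_1·a_2 = (-0.8165)·2 + (-0.4082)·(-4) + (-0.4082)·(-1) = 0.4082.
u_2 = a_2 − 0.4082·e_1 = (2.3333, -3.8333, -0.8333).
‖u_2‖ = 4.5644, so e_2 = (0.5112, -0.8398, -0.1826).
r_{23} = e_2·a_3 = 4.7834.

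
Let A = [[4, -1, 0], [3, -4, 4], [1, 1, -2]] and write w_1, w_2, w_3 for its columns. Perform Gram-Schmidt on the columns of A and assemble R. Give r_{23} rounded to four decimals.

e_1 = w_1/‖w_1‖ = (4, 3, 1)/5.0990 = (0.7845, 0.5883, 0.1961).
r_{12} = e_1·w_2 = -2.9417.
u_2 = w_2 + 2.9417·e_1 = (1.3077, -2.2692, 1.5769).
‖u_2‖ = 3.0571, so e_2 = (0.4277, -0.7423, 0.5158).
r_{23} = e_2·w_3 = -4.0007.

r_{23} = -4.0007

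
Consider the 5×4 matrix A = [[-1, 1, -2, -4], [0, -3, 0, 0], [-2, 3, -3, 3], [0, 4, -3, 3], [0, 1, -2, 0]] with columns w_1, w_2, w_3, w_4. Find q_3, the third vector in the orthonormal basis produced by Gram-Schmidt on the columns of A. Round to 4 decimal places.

q_3 = (-0.2508, -0.6488, 0.1254, -0.3667, -0.6049)

q_1 = w_1/‖w_1‖ = (-1, 0, -2, 0, 0)/2.2361 = (-0.4472, 0.0000, -0.8944, 0.0000, 0.0000).
r_{12} = q_1·w_2 = -3.1305.
u_2 = w_2 + 3.1305·q_1 = (-0.4000, -3.0000, 0.2000, 4.0000, 1.0000).
‖u_2‖ = 5.1186, so q_2 = (-0.0781, -0.5861, 0.0391, 0.7815, 0.1954).
r_{13} = q_1·w_3 = 3.5777; r_{23} = q_2·w_3 = -2.6961.
u_3 = w_3 − 3.5777·q_1 + 2.6961·q_2 = (-0.6107, -1.5802, 0.3053, -0.8931, -1.4733).
‖u_3‖ = 2.4354, so q_3 = (-0.2508, -0.6488, 0.1254, -0.3667, -0.6049).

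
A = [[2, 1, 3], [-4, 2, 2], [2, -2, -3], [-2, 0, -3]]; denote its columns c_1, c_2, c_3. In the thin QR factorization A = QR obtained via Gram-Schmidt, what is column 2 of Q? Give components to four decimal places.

q_2 = (0.7358, 0.2453, -0.5518, -0.3066)

c_1 = (2, -4, 2, -2); ‖c_1‖ = 5.2915, so q_1 = (0.3780, -0.7559, 0.3780, -0.3780).
q_1·c_2 = 0.3780·1 + (-0.7559)·2 + 0.3780·(-2) + (-0.3780)·0 = -1.8898.
u_2 = c_2 + 1.8898·q_1 = (1.7143, 0.5714, -1.2857, -0.7143).
‖u_2‖ = 2.3299, so q_2 = (0.7358, 0.2453, -0.5518, -0.3066).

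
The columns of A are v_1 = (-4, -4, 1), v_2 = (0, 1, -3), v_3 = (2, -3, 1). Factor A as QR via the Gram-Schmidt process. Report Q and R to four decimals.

Q = [[-0.6963, -0.2908, 0.6562], [-0.6963, 0.0519, -0.7159], [0.1741, -0.9554, -0.2386]], R = [[5.7446, -1.2185, 0.8704], [0.0000, 2.9181, -1.6927], [0.0000, 0.0000, 3.2214]]

q_1 = v_1/‖v_1‖ = (-4, -4, 1)/5.7446 = (-0.6963, -0.6963, 0.1741).
r_{12} = q_1·v_2 = -1.2185.
u_2 = v_2 + 1.2185·q_1 = (-0.8485, 0.1515, -2.7879).
‖u_2‖ = 2.9181, so q_2 = (-0.2908, 0.0519, -0.9554).
r_{13} = q_1·v_3 = 0.8704; r_{23} = q_2·v_3 = -1.6927.
u_3 = v_3 − 0.8704·q_1 + 1.6927·q_2 = (2.1139, -2.3060, -0.7687).
‖u_3‖ = 3.2214, so q_3 = (0.6562, -0.7159, -0.2386).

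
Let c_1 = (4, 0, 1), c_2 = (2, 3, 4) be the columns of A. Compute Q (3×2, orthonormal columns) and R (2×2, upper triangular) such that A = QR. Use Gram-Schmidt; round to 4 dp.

Q = [[0.9701, -0.1818], [0.0000, 0.6621], [0.2425, 0.7270]], R = [[4.1231, 2.9104], [0.0000, 4.5309]]

c_1 = (4, 0, 1); ‖c_1‖ = 4.1231, so e_1 = (0.9701, 0.0000, 0.2425).
e_1·c_2 = 0.9701·2 + 0.0000·3 + 0.2425·4 = 2.9104.
u_2 = c_2 − 2.9104·e_1 = (-0.8235, 3.0000, 3.2941).
‖u_2‖ = 4.5309, so e_2 = (-0.1818, 0.6621, 0.7270).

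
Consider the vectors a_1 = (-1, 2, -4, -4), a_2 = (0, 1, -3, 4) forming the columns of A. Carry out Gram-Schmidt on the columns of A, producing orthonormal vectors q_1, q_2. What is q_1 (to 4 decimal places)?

a_1 = (-1, 2, -4, -4); ‖a_1‖ = 6.0828, so q_1 = (-0.1644, 0.3288, -0.6576, -0.6576).

q_1 = (-0.1644, 0.3288, -0.6576, -0.6576)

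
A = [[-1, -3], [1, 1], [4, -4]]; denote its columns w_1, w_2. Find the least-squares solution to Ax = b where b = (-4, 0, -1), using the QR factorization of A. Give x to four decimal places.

x = (0.5926, 0.8889)

w_1 = (-1, 1, 4); ‖w_1‖ = 4.2426, so e_1 = (-0.2357, 0.2357, 0.9428).
e_1·w_2 = (-0.2357)·(-3) + 0.2357·1 + 0.9428·(-4) = -2.8284.
u_2 = w_2 + 2.8284·e_1 = (-3.6667, 1.6667, -1.3333).
‖u_2‖ = 4.2426, so e_2 = (-0.8642, 0.3928, -0.3143).
Qᵀb = (0.0000, 3.7712).
Back-substitute: x_2 = 3.7712/4.2426 = 0.8889.
x_1 = (0.0000 + 2.8284·0.8889)/4.2426 = 0.5926.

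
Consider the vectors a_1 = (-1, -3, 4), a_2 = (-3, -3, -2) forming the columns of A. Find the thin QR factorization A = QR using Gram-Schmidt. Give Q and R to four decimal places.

Q = [[-0.1961, -0.6155], [-0.5883, -0.5489], [0.7845, -0.5656]], R = [[5.0990, 0.7845], [0.0000, 4.6244]]

e_1 = a_1/‖a_1‖ = (-1, -3, 4)/5.0990 = (-0.1961, -0.5883, 0.7845).
r_{12} = e_1·a_2 = 0.7845.
u_2 = a_2 − 0.7845·e_1 = (-2.8462, -2.5385, -2.6154).
‖u_2‖ = 4.6244, so e_2 = (-0.6155, -0.5489, -0.5656).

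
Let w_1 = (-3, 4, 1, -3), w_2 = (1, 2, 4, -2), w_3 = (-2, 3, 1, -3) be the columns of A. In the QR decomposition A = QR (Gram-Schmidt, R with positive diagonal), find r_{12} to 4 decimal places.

w_1 = (-3, 4, 1, -3); ‖w_1‖ = 5.9161, so q_1 = (-0.5071, 0.6761, 0.1690, -0.5071).
r_{12} = q_1·w_2 = 2.5355.

r_{12} = 2.5355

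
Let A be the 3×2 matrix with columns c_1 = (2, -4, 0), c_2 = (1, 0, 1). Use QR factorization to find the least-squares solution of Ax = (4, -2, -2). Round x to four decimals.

c_1 = (2, -4, 0); ‖c_1‖ = 4.4721, so e_1 = (0.4472, -0.8944, 0.0000).
e_1·c_2 = 0.4472·1 + (-0.8944)·0 + 0.0000·1 = 0.4472.
u_2 = c_2 − 0.4472·e_1 = (0.8000, 0.4000, 1.0000).
‖u_2‖ = 1.3416, so e_2 = (0.5963, 0.2981, 0.7454).
Qᵀb = (3.5777, 0.2981).
Back-substitute: x_2 = 0.2981/1.3416 = 0.2222.
x_1 = (3.5777 − 0.4472·0.2222)/4.4721 = 0.7778.

x = (0.7778, 0.2222)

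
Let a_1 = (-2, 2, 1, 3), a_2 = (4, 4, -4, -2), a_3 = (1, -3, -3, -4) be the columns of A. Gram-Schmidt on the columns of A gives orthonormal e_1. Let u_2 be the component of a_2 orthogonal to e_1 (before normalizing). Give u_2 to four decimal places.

a_1 = (-2, 2, 1, 3); ‖a_1‖ = 4.2426, so e_1 = (-0.4714, 0.4714, 0.2357, 0.7071).
e_1·a_2 = (-0.4714)·4 + 0.4714·4 + 0.2357·(-4) + 0.7071·(-2) = -2.3570.
u_2 = a_2 + 2.3570·e_1 = (2.8889, 5.1111, -3.4444, -0.3333).

u_2 = (2.8889, 5.1111, -3.4444, -0.3333)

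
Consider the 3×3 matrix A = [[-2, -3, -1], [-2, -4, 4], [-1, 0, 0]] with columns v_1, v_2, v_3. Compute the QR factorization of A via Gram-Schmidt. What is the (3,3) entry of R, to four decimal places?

r_{33} = 2.9711

v_1 = (-2, -2, -1); ‖v_1‖ = 3.0000, so e_1 = (-0.6667, -0.6667, -0.3333).
e_1·v_2 = (-0.6667)·(-3) + (-0.6667)·(-4) + (-0.3333)·0 = 4.6667.
u_2 = v_2 − 4.6667·e_1 = (0.1111, -0.8889, 1.5556).
‖u_2‖ = 1.7951, so e_2 = (0.0619, -0.4952, 0.8666).
e_1·v_3 = (-0.6667)·(-1) + (-0.6667)·4 + (-0.3333)·0 = -2.0000; e_2·v_3 = 0.0619·(-1) + (-0.4952)·4 + 0.8666·0 = -2.0426.
u_3 = v_3 + 2.0000·e_1 + 2.0426·e_2 = (-2.2069, 1.6552, 1.1034).
r_{33} = ‖u_3‖ = 2.9711.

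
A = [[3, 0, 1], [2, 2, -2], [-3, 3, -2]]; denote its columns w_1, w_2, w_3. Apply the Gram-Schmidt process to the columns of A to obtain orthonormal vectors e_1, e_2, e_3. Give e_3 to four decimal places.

w_1 = (3, 2, -3); ‖w_1‖ = 4.6904, so e_1 = (0.6396, 0.4264, -0.6396).
e_1·w_2 = 0.6396·0 + 0.4264·2 + (-0.6396)·3 = -1.0660.
u_2 = w_2 + 1.0660·e_1 = (0.6818, 2.4545, 2.3182).
‖u_2‖ = 3.4444, so e_2 = (0.1980, 0.7126, 0.6730).
e_1·w_3 = 0.6396·1 + 0.4264·(-2) + (-0.6396)·(-2) = 1.0660; e_2·w_3 = 0.1980·1 + 0.7126·(-2) + 0.6730·(-2) = -2.5734.
u_3 = w_3 − 1.0660·e_1 + 2.5734·e_2 = (0.8276, -0.6207, 0.4138).
‖u_3‖ = 1.1142, so e_3 = (0.7428, -0.5571, 0.3714).

e_3 = (0.7428, -0.5571, 0.3714)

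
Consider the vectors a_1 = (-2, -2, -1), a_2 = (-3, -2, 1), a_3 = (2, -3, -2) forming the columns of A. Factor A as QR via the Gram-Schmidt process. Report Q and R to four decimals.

a_1 = (-2, -2, -1); ‖a_1‖ = 3.0000, so q_1 = (-0.6667, -0.6667, -0.3333).
q_1·a_2 = (-0.6667)·(-3) + (-0.6667)·(-2) + (-0.3333)·1 = 3.0000.
u_2 = a_2 − 3.0000·q_1 = (-1.0000, 0.0000, 2.0000).
‖u_2‖ = 2.2361, so q_2 = (-0.4472, 0.0000, 0.8944).
q_1·a_3 = (-0.6667)·2 + (-0.6667)·(-3) + (-0.3333)·(-2) = 1.3333; q_2·a_3 = (-0.4472)·2 + (0.0000)·(-3) + 0.8944·(-2) = -2.6833.
u_3 = a_3 − 1.3333·q_1 + 2.6833·q_2 = (1.6889, -2.1111, 0.8444).
‖u_3‖ = 2.8324, so q_3 = (0.5963, -0.7454, 0.2981).

Q = [[-0.6667, -0.4472, 0.5963], [-0.6667, 0.0000, -0.7454], [-0.3333, 0.8944, 0.2981]], R = [[3.0000, 3.0000, 1.3333], [0.0000, 2.2361, -2.6833], [0.0000, 0.0000, 2.8324]]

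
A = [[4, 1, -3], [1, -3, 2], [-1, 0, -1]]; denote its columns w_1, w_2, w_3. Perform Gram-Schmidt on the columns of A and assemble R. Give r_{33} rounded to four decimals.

r_{33} = 1.4949

w_1 = (4, 1, -1); ‖w_1‖ = 4.2426, so q_1 = (0.9428, 0.2357, -0.2357).
q_1·w_2 = 0.9428·1 + 0.2357·(-3) + (-0.2357)·0 = 0.2357.
u_2 = w_2 − 0.2357·q_1 = (0.7778, -3.0556, 0.0556).
‖u_2‖ = 3.1535, so q_2 = (0.2466, -0.9689, 0.0176).
q_1·w_3 = 0.9428·(-3) + 0.2357·2 + (-0.2357)·(-1) = -2.1213; q_2·w_3 = 0.2466·(-3) + (-0.9689)·2 + 0.0176·(-1) = -2.6954.
u_3 = w_3 + 2.1213·q_1 + 2.6954·q_2 = (-0.3352, -0.1117, -1.4525).
r_{33} = ‖u_3‖ = 1.4949.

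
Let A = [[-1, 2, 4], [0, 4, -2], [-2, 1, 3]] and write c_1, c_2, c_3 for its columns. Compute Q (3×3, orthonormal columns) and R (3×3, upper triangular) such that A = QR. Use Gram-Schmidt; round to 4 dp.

q_1 = c_1/‖c_1‖ = (-1, 0, -2)/2.2361 = (-0.4472, 0.0000, -0.8944).
r_{12} = q_1·c_2 = -1.7889.
u_2 = c_2 + 1.7889·q_1 = (1.2000, 4.0000, -0.6000).
‖u_2‖ = 4.2190, so q_2 = (0.2844, 0.9481, -0.1422).
r_{13} = q_1·c_3 = -4.4721; r_{23} = q_2·c_3 = -1.1851.
u_3 = c_3 + 4.4721·q_1 + 1.1851·q_2 = (2.3371, -0.8764, -1.1685).
‖u_3‖ = 2.7560, so q_3 = (0.8480, -0.3180, -0.4240).

Q = [[-0.4472, 0.2844, 0.8480], [0.0000, 0.9481, -0.3180], [-0.8944, -0.1422, -0.4240]], R = [[2.2361, -1.7889, -4.4721], [0.0000, 4.2190, -1.1851], [0.0000, 0.0000, 2.7560]]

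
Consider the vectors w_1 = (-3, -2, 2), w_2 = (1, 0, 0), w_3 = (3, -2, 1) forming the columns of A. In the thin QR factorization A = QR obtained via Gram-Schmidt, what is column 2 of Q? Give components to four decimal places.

e_1 = w_1/‖w_1‖ = (-3, -2, 2)/4.1231 = (-0.7276, -0.4851, 0.4851).
r_{12} = e_1·w_2 = -0.7276.
u_2 = w_2 + 0.7276·e_1 = (0.4706, -0.3529, 0.3529).
‖u_2‖ = 0.6860, so e_2 = (0.6860, -0.5145, 0.5145).

e_2 = (0.6860, -0.5145, 0.5145)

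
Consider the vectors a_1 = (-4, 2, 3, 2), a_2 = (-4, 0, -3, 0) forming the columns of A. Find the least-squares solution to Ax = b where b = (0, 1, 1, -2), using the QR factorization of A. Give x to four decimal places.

a_1 = (-4, 2, 3, 2); ‖a_1‖ = 5.7446, so q_1 = (-0.6963, 0.3482, 0.5222, 0.3482).
q_1·a_2 = (-0.6963)·(-4) + 0.3482·0 + 0.5222·(-3) + 0.3482·0 = 1.2185.
u_2 = a_2 − 1.2185·q_1 = (-3.1515, -0.4242, -3.6364, -0.4242).
‖u_2‖ = 4.8492, so q_2 = (-0.6499, -0.0875, -0.7499, -0.0875).
Qᵀb = (0.1741, -0.6624).
Back-substitute: x_2 = -0.6624/4.8492 = -0.1366.
x_1 = (0.1741 − 1.2185·(-0.1366))/5.7446 = 0.0593.

x = (0.0593, -0.1366)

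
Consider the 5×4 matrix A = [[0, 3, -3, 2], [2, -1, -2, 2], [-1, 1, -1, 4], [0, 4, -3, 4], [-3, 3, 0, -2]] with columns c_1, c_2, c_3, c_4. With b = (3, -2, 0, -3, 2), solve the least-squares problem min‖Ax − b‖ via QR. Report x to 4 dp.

c_1 = (0, 2, -1, 0, -3); ‖c_1‖ = 3.7417, so q_1 = (0.0000, 0.5345, -0.2673, 0.0000, -0.8018).
q_1·c_2 = 0.0000·3 + 0.5345·(-1) + (-0.2673)·1 + 0.0000·4 + (-0.8018)·3 = -3.2071.
u_2 = c_2 + 3.2071·q_1 = (3.0000, 0.7143, 0.1429, 4.0000, 0.4286).
‖u_2‖ = 5.0709, so q_2 = (0.5916, 0.1409, 0.0282, 0.7888, 0.0845).
q_1·c_3 = 0.0000·(-3) + 0.5345·(-2) + (-0.2673)·(-1) + 0.0000·(-3) + (-0.8018)·0 = -0.8018; q_2·c_3 = 0.5916·(-3) + 0.1409·(-2) + 0.0282·(-1) + 0.7888·(-3) + 0.0845·0 = -4.4511.
u_3 = c_3 + 0.8018·q_1 + 4.4511·q_2 = (-0.3667, -0.9444, -1.0889, 0.5111, -0.2667).
‖u_3‖ = 1.5951, so q_3 = (-0.2299, -0.5921, -0.6826, 0.3204, -0.1672).
q_1·c_4 = 0.0000·2 + 0.5345·2 + (-0.2673)·4 + 0.0000·4 + (-0.8018)·(-2) = 1.6036; q_2·c_4 = 0.5916·2 + 0.1409·2 + 0.0282·4 + 0.7888·4 + 0.0845·(-2) = 4.5638; q_3·c_4 = (-0.2299)·2 + (-0.5921)·2 + (-0.6826)·4 + 0.3204·4 + (-0.1672)·(-2) = -2.7584.
u_4 = c_4 − 1.6036·q_1 − 4.5638·q_2 + 2.7584·q_3 = (-1.3341, -1.1332, 2.4170, 1.2838, -1.5611).
‖u_4‖ = 3.6043, so q_4 = (-0.3701, -0.3144, 0.6706, 0.3562, -0.4331).
Qᵀb = (-2.6726, -0.7043, -0.8010, -2.4164).
Back-substitute: x_4 = -2.4164/3.6043 = -0.6704.
x_3 = (-0.8010 + 2.7584·(-0.6704))/1.5951 = -1.6615.
x_2 = (-0.7043 + 4.4511·(-1.6615) − 4.5638·(-0.6704))/5.0709 = -0.9939.
x_1 = (-2.6726 + 3.2071·(-0.9939) + 0.8018·(-1.6615) − 1.6036·(-0.6704))/3.7417 = -1.6350.

x = (-1.6350, -0.9939, -1.6615, -0.6704)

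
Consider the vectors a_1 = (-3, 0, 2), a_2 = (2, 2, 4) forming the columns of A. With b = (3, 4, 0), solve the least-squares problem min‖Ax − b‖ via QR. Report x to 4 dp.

q_1 = a_1/‖a_1‖ = (-3, 0, 2)/3.6056 = (-0.8321, 0.0000, 0.5547).
r_{12} = q_1·a_2 = 0.5547.
u_2 = a_2 − 0.5547·q_1 = (2.4615, 2.0000, 3.6923).
‖u_2‖ = 4.8675, so q_2 = (0.5057, 0.4109, 0.7586).
Qᵀb = (-2.4962, 3.1607).
Back-substitute: x_2 = 3.1607/4.8675 = 0.6494.
x_1 = (-2.4962 − 0.5547·0.6494)/3.6056 = -0.7922.

x = (-0.7922, 0.6494)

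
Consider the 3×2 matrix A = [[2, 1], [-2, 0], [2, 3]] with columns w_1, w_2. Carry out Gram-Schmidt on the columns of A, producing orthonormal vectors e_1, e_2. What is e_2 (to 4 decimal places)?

e_2 = (-0.1543, 0.6172, 0.7715)

w_1 = (2, -2, 2); ‖w_1‖ = 3.4641, so e_1 = (0.5774, -0.5774, 0.5774).
e_1·w_2 = 0.5774·1 + (-0.5774)·0 + 0.5774·3 = 2.3094.
u_2 = w_2 − 2.3094·e_1 = (-0.3333, 1.3333, 1.6667).
‖u_2‖ = 2.1602, so e_2 = (-0.1543, 0.6172, 0.7715).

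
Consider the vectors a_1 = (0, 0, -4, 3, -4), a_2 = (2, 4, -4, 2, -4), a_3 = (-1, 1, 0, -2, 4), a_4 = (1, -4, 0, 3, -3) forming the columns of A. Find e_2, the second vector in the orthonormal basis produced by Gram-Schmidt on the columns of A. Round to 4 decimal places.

a_1 = (0, 0, -4, 3, -4); ‖a_1‖ = 6.4031, so e_1 = (0.0000, 0.0000, -0.6247, 0.4685, -0.6247).
e_1·a_2 = 0.0000·2 + 0.0000·4 + (-0.6247)·(-4) + 0.4685·2 + (-0.6247)·(-4) = 5.9346.
u_2 = a_2 − 5.9346·e_1 = (2.0000, 4.0000, -0.2927, -0.7805, -0.2927).
‖u_2‖ = 4.5586, so e_2 = (0.4387, 0.8775, -0.0642, -0.1712, -0.0642).

e_2 = (0.4387, 0.8775, -0.0642, -0.1712, -0.0642)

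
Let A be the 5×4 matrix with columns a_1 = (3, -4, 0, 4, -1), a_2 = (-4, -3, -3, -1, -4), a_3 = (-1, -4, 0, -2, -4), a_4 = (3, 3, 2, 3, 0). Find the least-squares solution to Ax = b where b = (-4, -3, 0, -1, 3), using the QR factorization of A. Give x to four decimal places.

e_1 = a_1/‖a_1‖ = (3, -4, 0, 4, -1)/6.4807 = (0.4629, -0.6172, 0.0000, 0.6172, -0.1543).
r_{12} = e_1·a_2 = 0.0000.
u_2 = a_2 − 0.0000·e_1 = (-4.0000, -3.0000, -3.0000, -1.0000, -4.0000).
‖u_2‖ = 7.1414, so e_2 = (-0.5601, -0.4201, -0.4201, -0.1400, -0.5601).
r_{13} = e_1·a_3 = 1.3887; r_{23} = e_2·a_3 = 4.7610.
u_3 = a_3 − 1.3887·e_1 − 4.7610·e_2 = (1.0238, -1.1429, 2.0000, -2.1905, -1.1190).
‖u_3‖ = 3.5220, so e_3 = (0.2907, -0.3245, 0.5679, -0.6219, -0.3177).
r_{14} = e_1·a_4 = 1.3887; r_{24} = e_2·a_4 = -4.2008; r_{34} = e_3·a_4 = -0.8315.
u_4 = a_4 − 1.3887·e_1 + 4.2008·e_2 + 0.8315·e_3 = (0.2459, 1.8226, 0.7075, 1.0375, -2.4028).
‖u_4‖ = 3.2761, so e_4 = (0.0751, 0.5563, 0.2159, 0.3167, -0.7334).
Qᵀb = (-1.0801, 1.9604, -0.5205, -4.4863).
Back-substitute: x_4 = -4.4863/3.2761 = -1.3694.
x_3 = (-0.5205 + 0.8315·(-1.3694))/3.5220 = -0.4711.
x_2 = (1.9604 − 4.7610·(-0.4711) + 4.2008·(-1.3694))/7.1414 = -0.2170.
x_1 = (-1.0801 − 0.0000·(-0.2170) − 1.3887·(-0.4711) − 1.3887·(-1.3694))/6.4807 = 0.2277.

x = (0.2277, -0.2170, -0.4711, -1.3694)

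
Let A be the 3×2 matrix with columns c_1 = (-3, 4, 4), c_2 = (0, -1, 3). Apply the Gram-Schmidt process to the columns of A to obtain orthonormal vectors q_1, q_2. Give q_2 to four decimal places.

c_1 = (-3, 4, 4); ‖c_1‖ = 6.4031, so q_1 = (-0.4685, 0.6247, 0.6247).
q_1·c_2 = (-0.4685)·0 + 0.6247·(-1) + 0.6247·3 = 1.2494.
u_2 = c_2 − 1.2494·q_1 = (0.5854, -1.7805, 2.2195).
‖u_2‖ = 2.9050, so q_2 = (0.2015, -0.6129, 0.7640).

q_2 = (0.2015, -0.6129, 0.7640)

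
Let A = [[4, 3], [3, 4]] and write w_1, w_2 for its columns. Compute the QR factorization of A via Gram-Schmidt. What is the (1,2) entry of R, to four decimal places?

r_{12} = 4.8000

e_1 = w_1/‖w_1‖ = (4, 3)/5.0000 = (0.8000, 0.6000).
r_{12} = e_1·w_2 = 4.8000.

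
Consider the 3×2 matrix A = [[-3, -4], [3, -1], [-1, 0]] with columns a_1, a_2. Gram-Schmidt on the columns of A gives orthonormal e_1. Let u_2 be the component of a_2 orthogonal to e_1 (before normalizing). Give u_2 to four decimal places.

u_2 = (-2.5789, -2.4211, 0.4737)

a_1 = (-3, 3, -1); ‖a_1‖ = 4.3589, so e_1 = (-0.6882, 0.6882, -0.2294).
e_1·a_2 = (-0.6882)·(-4) + 0.6882·(-1) + (-0.2294)·0 = 2.0647.
u_2 = a_2 − 2.0647·e_1 = (-2.5789, -2.4211, 0.4737).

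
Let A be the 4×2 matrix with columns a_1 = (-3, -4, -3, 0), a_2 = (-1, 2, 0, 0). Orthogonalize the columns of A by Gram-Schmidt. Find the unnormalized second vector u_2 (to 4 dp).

u_2 = (-1.4412, 1.4118, -0.4412, 0.0000)

q_1 = a_1/‖a_1‖ = (-3, -4, -3, 0)/5.8310 = (-0.5145, -0.6860, -0.5145, 0.0000).
r_{12} = q_1·a_2 = -0.8575.
u_2 = a_2 + 0.8575·q_1 = (-1.4412, 1.4118, -0.4412, 0.0000).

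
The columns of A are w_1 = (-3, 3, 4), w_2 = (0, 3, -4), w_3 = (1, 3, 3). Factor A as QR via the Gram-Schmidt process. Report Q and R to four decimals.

e_1 = w_1/‖w_1‖ = (-3, 3, 4)/5.8310 = (-0.5145, 0.5145, 0.6860).
r_{12} = e_1·w_2 = -1.2005.
u_2 = w_2 + 1.2005·e_1 = (-0.6176, 3.6176, -3.1765).
‖u_2‖ = 4.8537, so e_2 = (-0.1273, 0.7453, -0.6544).
r_{13} = e_1·w_3 = 3.0870; r_{23} = e_2·w_3 = 0.1454.
u_3 = w_3 − 3.0870·e_1 − 0.1454·e_2 = (2.6067, 1.3034, 0.9775).
‖u_3‖ = 3.0740, so e_3 = (0.8480, 0.4240, 0.3180).

Q = [[-0.5145, -0.1273, 0.8480], [0.5145, 0.7453, 0.4240], [0.6860, -0.6544, 0.3180]], R = [[5.8310, -1.2005, 3.0870], [0.0000, 4.8537, 0.1454], [0.0000, 0.0000, 3.0740]]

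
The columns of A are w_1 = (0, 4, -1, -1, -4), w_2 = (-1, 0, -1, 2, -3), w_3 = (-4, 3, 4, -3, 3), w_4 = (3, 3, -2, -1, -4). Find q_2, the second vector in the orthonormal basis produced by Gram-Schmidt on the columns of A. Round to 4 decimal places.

q_2 = (-0.2956, -0.3826, -0.2000, 0.6869, -0.5043)

q_1 = w_1/‖w_1‖ = (0, 4, -1, -1, -4)/5.8310 = (0.0000, 0.6860, -0.1715, -0.1715, -0.6860).
r_{12} = q_1·w_2 = 1.8865.
u_2 = w_2 − 1.8865·q_1 = (-1.0000, -1.2941, -0.6765, 2.3235, -1.7059).
‖u_2‖ = 3.3825, so q_2 = (-0.2956, -0.3826, -0.2000, 0.6869, -0.5043).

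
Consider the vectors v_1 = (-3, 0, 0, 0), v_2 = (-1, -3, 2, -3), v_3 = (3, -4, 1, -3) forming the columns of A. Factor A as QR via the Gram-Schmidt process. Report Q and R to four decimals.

Q = [[-1.0000, 0.0000, 0.0000], [0.0000, -0.6396, -0.6177], [0.0000, 0.4264, -0.7803], [0.0000, -0.6396, 0.0975]], R = [[3.0000, 1.0000, -3.0000], [0.0000, 4.6904, 4.9036], [0.0000, 0.0000, 1.3981]]

e_1 = v_1/‖v_1‖ = (-3, 0, 0, 0)/3.0000 = (-1.0000, 0.0000, 0.0000, 0.0000).
r_{12} = e_1·v_2 = 1.0000.
u_2 = v_2 − 1.0000·e_1 = (0.0000, -3.0000, 2.0000, -3.0000).
‖u_2‖ = 4.6904, so e_2 = (0.0000, -0.6396, 0.4264, -0.6396).
r_{13} = e_1·v_3 = -3.0000; r_{23} = e_2·v_3 = 4.9036.
u_3 = v_3 + 3.0000·e_1 − 4.9036·e_2 = (0.0000, -0.8636, -1.0909, 0.1364).
‖u_3‖ = 1.3981, so e_3 = (0.0000, -0.6177, -0.7803, 0.0975).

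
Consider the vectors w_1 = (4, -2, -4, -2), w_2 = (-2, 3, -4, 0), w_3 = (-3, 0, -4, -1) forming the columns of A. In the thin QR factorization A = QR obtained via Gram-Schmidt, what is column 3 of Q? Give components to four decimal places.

w_1 = (4, -2, -4, -2); ‖w_1‖ = 6.3246, so q_1 = (0.6325, -0.3162, -0.6325, -0.3162).
q_1·w_2 = 0.6325·(-2) + (-0.3162)·3 + (-0.6325)·(-4) + (-0.3162)·0 = 0.3162.
u_2 = w_2 − 0.3162·q_1 = (-2.2000, 3.1000, -3.8000, 0.1000).
‖u_2‖ = 5.3759, so q_2 = (-0.4092, 0.5767, -0.7069, 0.0186).
q_1·w_3 = 0.6325·(-3) + (-0.3162)·0 + (-0.6325)·(-4) + (-0.3162)·(-1) = 0.9487; q_2·w_3 = (-0.4092)·(-3) + 0.5767·0 + (-0.7069)·(-4) + 0.0186·(-1) = 4.0366.
u_3 = w_3 − 0.9487·q_1 − 4.0366·q_2 = (-1.9481, -2.0277, -0.5467, -0.7751).
‖u_3‖ = 2.9675, so q_3 = (-0.6565, -0.6833, -0.1842, -0.2612).

q_3 = (-0.6565, -0.6833, -0.1842, -0.2612)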